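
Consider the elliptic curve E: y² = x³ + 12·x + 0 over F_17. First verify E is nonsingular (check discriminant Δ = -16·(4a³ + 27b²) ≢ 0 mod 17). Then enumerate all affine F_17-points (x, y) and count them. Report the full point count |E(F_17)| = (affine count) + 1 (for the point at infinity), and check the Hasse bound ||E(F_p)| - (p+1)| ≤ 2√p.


Affine points = {(0, 0), (1, 8), (1, 9), (2, 7), (2, 10), (5, 7), (5, 10), (6, 4), (6, 13), (7, 6), (7, 11), (8, 8), (8, 9), (9, 2), (9, 15), (10, 7), (10, 10), (11, 1), (11, 16), (12, 6), (12, 11), (15, 6), (15, 11), (16, 2), (16, 15)}; affine count = 25; |E(F_17)| = 26.

Discriminant check: Δ ∝ 4a³ + 27b² = 4·12³ + 27·0² = 4·1728 + 27·0 ≡ 10 (mod 17). Nonzero ⇒ E is nonsingular.
For each x ∈ F_17, compute rhs = x³ + 12·x + 0 mod 17, then count y ∈ F_17 with y² ≡ rhs.
  x = 0: rhs = 0, matching y values: 0 (1 points).
  x = 1: rhs = 13, matching y values: 8, 9 (2 points).
  x = 2: rhs = 15, matching y values: 7, 10 (2 points).
  x = 3: rhs = 12, matching y values: none (0 points).
  x = 4: rhs = 10, matching y values: none (0 points).
  x = 5: rhs = 15, matching y values: 7, 10 (2 points).
  x = 6: rhs = 16, matching y values: 4, 13 (2 points).
  x = 7: rhs = 2, matching y values: 6, 11 (2 points).
  x = 8: rhs = 13, matching y values: 8, 9 (2 points).
  x = 9: rhs = 4, matching y values: 2, 15 (2 points).
  x = 10: rhs = 15, matching y values: 7, 10 (2 points).
  x = 11: rhs = 1, matching y values: 1, 16 (2 points).
  x = 12: rhs = 2, matching y values: 6, 11 (2 points).
  x = 13: rhs = 7, matching y values: none (0 points).
  x = 14: rhs = 5, matching y values: none (0 points).
  x = 15: rhs = 2, matching y values: 6, 11 (2 points).
  x = 16: rhs = 4, matching y values: 2, 15 (2 points).
Total affine count: 25.
Full point count |E(F_17)| = 25 + 1 = 26.
Hasse bound: |26 − (17+1)| = |8| = 8 ≤ 2√17 ≈ 8.2462 ✓.


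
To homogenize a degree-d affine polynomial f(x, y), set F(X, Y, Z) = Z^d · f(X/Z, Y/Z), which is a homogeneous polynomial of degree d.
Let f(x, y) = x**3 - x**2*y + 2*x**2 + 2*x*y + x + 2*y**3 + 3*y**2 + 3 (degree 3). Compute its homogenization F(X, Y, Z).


F(X, Y, Z) = X**3 - X**2*Y + 2*X**2*Z + 2*X*Y*Z + X*Z**2 + 2*Y**3 + 3*Y**2*Z + 3*Z**3

deg(f) = 3.
Substitute x = X/Z, y = Y/Z into f, then multiply by Z^3.
  monomial 1·x^3·y^0 ↦ 1·X^3·Y^0·Z^0.
  monomial -1·x^2·y^1 ↦ -1·X^2·Y^1·Z^0.
  monomial 2·x^2·y^0 ↦ 2·X^2·Y^0·Z^1.
  monomial 2·x^1·y^1 ↦ 2·X^1·Y^1·Z^1.
  monomial 1·x^1·y^0 ↦ 1·X^1·Y^0·Z^2.
  monomial 2·x^0·y^3 ↦ 2·X^0·Y^3·Z^0.
  monomial 3·x^0·y^2 ↦ 3·X^0·Y^2·Z^1.
  monomial 3·x^0·y^0 ↦ 3·X^0·Y^0·Z^3.
Collecting: F(X, Y, Z) = X**3 - X**2*Y + 2*X**2*Z + 2*X*Y*Z + X*Z**2 + 2*Y**3 + 3*Y**2*Z + 3*Z**3.


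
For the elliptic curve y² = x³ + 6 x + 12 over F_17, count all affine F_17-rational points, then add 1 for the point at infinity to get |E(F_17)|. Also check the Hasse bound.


Affine points = {(1, 6), (1, 11), (2, 7), (2, 10), (4, 7), (4, 10), (6, 3), (6, 14), (9, 8), (9, 9), (10, 1), (10, 16), (11, 7), (11, 10), (13, 3), (13, 14), (14, 1), (14, 16), (15, 3), (15, 14)}; affine count = 20; |E(F_17)| = 21.

Discriminant check: Δ ∝ 4a³ + 27b² = 4·6³ + 27·12² = 4·216 + 27·144 ≡ 9 (mod 17). Nonzero ⇒ E is nonsingular.
For each x ∈ F_17, compute rhs = x³ + 6·x + 12 mod 17, then count y ∈ F_17 with y² ≡ rhs.
  x = 0: rhs = 12, matching y values: none (0 points).
  x = 1: rhs = 2, matching y values: 6, 11 (2 points).
  x = 2: rhs = 15, matching y values: 7, 10 (2 points).
  x = 3: rhs = 6, matching y values: none (0 points).
  x = 4: rhs = 15, matching y values: 7, 10 (2 points).
  x = 5: rhs = 14, matching y values: none (0 points).
  x = 6: rhs = 9, matching y values: 3, 14 (2 points).
  x = 7: rhs = 6, matching y values: none (0 points).
  x = 8: rhs = 11, matching y values: none (0 points).
  x = 9: rhs = 13, matching y values: 8, 9 (2 points).
  x = 10: rhs = 1, matching y values: 1, 16 (2 points).
  x = 11: rhs = 15, matching y values: 7, 10 (2 points).
  x = 12: rhs = 10, matching y values: none (0 points).
  x = 13: rhs = 9, matching y values: 3, 14 (2 points).
  x = 14: rhs = 1, matching y values: 1, 16 (2 points).
  x = 15: rhs = 9, matching y values: 3, 14 (2 points).
  x = 16: rhs = 5, matching y values: none (0 points).
Total affine count: 20.
Full point count |E(F_17)| = 20 + 1 = 21.
Hasse bound: |21 − (17+1)| = |3| = 3 ≤ 2√17 ≈ 8.2462 ✓.


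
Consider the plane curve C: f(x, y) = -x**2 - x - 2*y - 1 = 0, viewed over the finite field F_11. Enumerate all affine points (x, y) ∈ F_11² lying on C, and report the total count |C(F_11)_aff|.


Affine F_11-points: {(0, 5), (1, 4), (2, 2), (3, 10), (4, 6), (5, 1), (6, 6), (7, 10), (8, 2), (9, 4), (10, 5)}; count = 11.

For each of the 121 pairs (x, y) ∈ F_11², evaluate f(x, y) mod 11. Record the zeros.
  x = 0: [0↦10, 1↦8, 2↦6, 3↦4, 4↦2, 5↦0, 6↦9, 7↦7, 8↦5, 9↦3, 10↦1]  zeros at y ∈ {5}
  x = 1: [0↦8, 1↦6, 2↦4, 3↦2, 4↦0, 5↦9, 6↦7, 7↦5, 8↦3, 9↦1, 10↦10]  zeros at y ∈ {4}
  x = 2: [0↦4, 1↦2, 2↦0, 3↦9, 4↦7, 5↦5, 6↦3, 7↦1, 8↦10, 9↦8, 10↦6]  zeros at y ∈ {2}
  x = 3: [0↦9, 1↦7, 2↦5, 3↦3, 4↦1, 5↦10, 6↦8, 7↦6, 8↦4, 9↦2, 10↦0]  zeros at y ∈ {10}
  x = 4: [0↦1, 1↦10, 2↦8, 3↦6, 4↦4, 5↦2, 6↦0, 7↦9, 8↦7, 9↦5, 10↦3]  zeros at y ∈ {6}
  x = 5: [0↦2, 1↦0, 2↦9, 3↦7, 4↦5, 5↦3, 6↦1, 7↦10, 8↦8, 9↦6, 10↦4]  zeros at y ∈ {1}
  x = 6: [0↦1, 1↦10, 2↦8, 3↦6, 4↦4, 5↦2, 6↦0, 7↦9, 8↦7, 9↦5, 10↦3]  zeros at y ∈ {6}
  x = 7: [0↦9, 1↦7, 2↦5, 3↦3, 4↦1, 5↦10, 6↦8, 7↦6, 8↦4, 9↦2, 10↦0]  zeros at y ∈ {10}
  x = 8: [0↦4, 1↦2, 2↦0, 3↦9, 4↦7, 5↦5, 6↦3, 7↦1, 8↦10, 9↦8, 10↦6]  zeros at y ∈ {2}
  x = 9: [0↦8, 1↦6, 2↦4, 3↦2, 4↦0, 5↦9, 6↦7, 7↦5, 8↦3, 9↦1, 10↦10]  zeros at y ∈ {4}
  x = 10: [0↦10, 1↦8, 2↦6, 3↦4, 4↦2, 5↦0, 6↦9, 7↦7, 8↦5, 9↦3, 10↦1]  zeros at y ∈ {5}
Collecting zeros: affine points = {(0, 5), (1, 4), (2, 2), (3, 10), (4, 6), (5, 1), (6, 6), (7, 10), (8, 2), (9, 4), (10, 5)}.
Total count |C(F_11)_aff| = 11.


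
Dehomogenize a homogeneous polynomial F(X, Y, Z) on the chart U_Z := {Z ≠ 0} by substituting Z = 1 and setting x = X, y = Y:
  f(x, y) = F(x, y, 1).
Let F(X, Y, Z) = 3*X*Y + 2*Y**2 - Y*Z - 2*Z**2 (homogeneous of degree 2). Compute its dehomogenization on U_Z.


f(x, y) = 3*x*y + 2*y**2 - y - 2

On U_Z we set Z = 1. Each monomial c·X^i·Y^j·Z^k in F becomes c·x^i·y^j·1^k = c·x^i·y^j.
Substituting Z = 1: F(X, Y, 1) = 3*x*y + 2*y**2 - y - 2.
Note: deg(f) ≤ deg(F) = 2; strict inequality happens when F is divisible by Z (lost terms).


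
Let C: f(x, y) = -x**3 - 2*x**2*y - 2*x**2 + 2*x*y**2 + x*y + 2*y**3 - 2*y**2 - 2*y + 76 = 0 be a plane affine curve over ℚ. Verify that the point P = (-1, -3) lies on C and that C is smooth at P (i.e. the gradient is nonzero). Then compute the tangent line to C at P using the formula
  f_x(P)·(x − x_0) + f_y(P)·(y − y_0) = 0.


Tangent line at P: 4*x + 73*y + 223 = 0.

Step 1: f(-1, -3) = 0, so P lies on C.
Step 2: partial derivatives
  f_x(x, y) = -3*x**2 - 4*x*y - 4*x + 2*y**2 + y, f_y(x, y) = -2*x**2 + 4*x*y + x + 6*y**2 - 4*y - 2.
  f_x(P) = 4, f_y(P) = 73 (gradient nonzero, so P is smooth).
Step 3: tangent line at P: 4·(x − -1) + 73·(y − -3) = 0.
Expanding: 4*x + 73*y + 223 = 0.


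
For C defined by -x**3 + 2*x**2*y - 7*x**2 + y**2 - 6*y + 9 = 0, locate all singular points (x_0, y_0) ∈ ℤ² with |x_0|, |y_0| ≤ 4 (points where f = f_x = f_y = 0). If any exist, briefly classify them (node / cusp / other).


Singular points: {(0, 3)}; classification: node.

Compute partial derivatives:
  f_x = -3*x**2 + 4*x*y - 14*x.
  f_y = 2*x**2 + 2*y - 6.
Scan x_0 ∈ {−4, ..., 4}. For each x_0, f_y(x_0, y) is a polynomial in y; find its integer roots y ∈ {−4, ..., 4}, then test f_x and f at those candidates.
  x = -4: f_y(-4, y) = 2*y + 26; no integer root y with |y| ≤ 4.
  x = -3: f_y(-3, y) = 2*y + 12; no integer root y with |y| ≤ 4.
  x = -2: f_y(-2, y) = 2*y + 2; vanishes at y ∈ {-1}. (-2, -1): f_x = 24 ≠ 0.
  x = -1: f_y(-1, y) = 2*y - 4; vanishes at y ∈ {2}. (-1, 2): f_x = 3 ≠ 0.
  x = 0: f_y(0, y) = 2*y - 6; vanishes at y ∈ {3}. (0, 3): f_x = 0, f = 0 — SINGULAR.
  x = 1: f_y(1, y) = 2*y - 4; vanishes at y ∈ {2}. (1, 2): f_x = -9 ≠ 0.
  x = 2: f_y(2, y) = 2*y + 2; vanishes at y ∈ {-1}. (2, -1): f_x = -48 ≠ 0.
  x = 3: f_y(3, y) = 2*y + 12; no integer root y with |y| ≤ 4.
  x = 4: f_y(4, y) = 2*y + 26; no integer root y with |y| ≤ 4.
Only singular point on the grid: (0, 3).
Classify: substitute x = 0 + u, y = 3 + v and expand: f = -u**3 + 2*u**2*v - u**2 + v**2.
No constant or linear terms (consistent with a singular point). Quadratic part: -u**2 + v**2. Cubic part: -u**3 + 2*u**2*v.
The quadratic part v**2 - u**2 = (v − u)(v + u) splits into two distinct linear factors, so there are two distinct tangent lines y − 3 = ±(x − 0) — this is a node (ordinary double point).
Classification: node.


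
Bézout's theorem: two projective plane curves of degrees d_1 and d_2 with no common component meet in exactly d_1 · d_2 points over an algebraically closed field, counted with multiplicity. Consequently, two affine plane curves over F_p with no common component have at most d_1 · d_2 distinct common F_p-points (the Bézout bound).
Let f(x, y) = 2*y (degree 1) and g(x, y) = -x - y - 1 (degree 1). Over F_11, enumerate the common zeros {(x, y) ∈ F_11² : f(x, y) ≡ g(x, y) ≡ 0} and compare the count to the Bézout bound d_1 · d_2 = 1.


Common zeros: {(10, 0)}; count = 1; Bézout bound = 1.

deg(f) = 1, deg(g) = 1, so Bézout bound = 1.
Scan x ∈ F_11. For each x, list the y ∈ F_11 with f(x, y) ≡ 0 and those with g(x, y) ≡ 0 (mod 11); the common zeros in that column are the intersection.
  x = 0: f ≡ 0 at y ∈ {0}; g ≡ 0 at y ∈ {10}; common: ∅.
  x = 1: f ≡ 0 at y ∈ {0}; g ≡ 0 at y ∈ {9}; common: ∅.
  x = 2: f ≡ 0 at y ∈ {0}; g ≡ 0 at y ∈ {8}; common: ∅.
  x = 3: f ≡ 0 at y ∈ {0}; g ≡ 0 at y ∈ {7}; common: ∅.
  x = 4: f ≡ 0 at y ∈ {0}; g ≡ 0 at y ∈ {6}; common: ∅.
  x = 5: f ≡ 0 at y ∈ {0}; g ≡ 0 at y ∈ {5}; common: ∅.
  x = 6: f ≡ 0 at y ∈ {0}; g ≡ 0 at y ∈ {4}; common: ∅.
  x = 7: f ≡ 0 at y ∈ {0}; g ≡ 0 at y ∈ {3}; common: ∅.
  x = 8: f ≡ 0 at y ∈ {0}; g ≡ 0 at y ∈ {2}; common: ∅.
  x = 9: f ≡ 0 at y ∈ {0}; g ≡ 0 at y ∈ {1}; common: ∅.
  x = 10: f ≡ 0 at y ∈ {0}; g ≡ 0 at y ∈ {0}; common: {0}.
Collecting: common zeros = {(10, 0)}, so the count is 1.
Comparison with the Bézout bound: 1 ≤ 1 = deg(f)·deg(g), as expected for curves with no common component (the bound is attained).


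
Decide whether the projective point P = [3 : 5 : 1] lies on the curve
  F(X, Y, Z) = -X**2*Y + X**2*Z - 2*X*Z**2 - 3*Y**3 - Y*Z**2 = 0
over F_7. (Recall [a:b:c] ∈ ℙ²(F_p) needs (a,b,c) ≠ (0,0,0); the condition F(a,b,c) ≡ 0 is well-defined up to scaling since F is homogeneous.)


F(3,5,1) ≡ 5 (mod 7); P is NOT on the curve.

Evaluate F(3, 5, 1) term-by-term (mod 7).
  -X**2*Y ↦ -1·9·5·1 = -45
  X**2*Z ↦ 1·9·1·1 = 9
  -2*X*Z**2 ↦ -2·3·1·1 = -6
  -3*Y**3 ↦ -3·1·125·1 = -375
  -Y*Z**2 ↦ -1·1·5·1 = -5
Sum: F(3, 5, 1) = (-45) + (9) + (-6) + (-375) + (-5) = -422.
Reducing mod 7: -422 ≡ 5 (mod 7).
Since F(a, b, c) ≡ 5 ≠ 0 (mod 7), P does NOT lie on the curve.


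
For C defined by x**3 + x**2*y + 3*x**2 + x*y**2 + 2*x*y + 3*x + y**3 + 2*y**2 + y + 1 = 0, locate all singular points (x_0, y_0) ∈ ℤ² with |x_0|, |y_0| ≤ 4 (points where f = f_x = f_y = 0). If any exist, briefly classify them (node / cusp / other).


Singular points: {(-1, 0)}; classification: cusp.

Compute partial derivatives:
  f_x = 3*x**2 + 2*x*y + 6*x + y**2 + 2*y + 3.
  f_y = x**2 + 2*x*y + 2*x + 3*y**2 + 4*y + 1.
Scan x_0 ∈ {−4, ..., 4}. For each x_0, f_y(x_0, y) is a polynomial in y; find its integer roots y ∈ {−4, ..., 4}, then test f_x and f at those candidates.
  x = -4: f_y(-4, y) = 3*y**2 - 4*y + 9; no integer root y with |y| ≤ 4.
  x = -3: f_y(-3, y) = 3*y**2 - 2*y + 4; no integer root y with |y| ≤ 4.
  x = -2: f_y(-2, y) = 3*y**2 + 1; no integer root y with |y| ≤ 4.
  x = -1: f_y(-1, y) = 3*y**2 + 2*y; vanishes at y ∈ {0}. (-1, 0): f_x = 0, f = 0 — SINGULAR.
  x = 0: f_y(0, y) = 3*y**2 + 4*y + 1; vanishes at y ∈ {-1}. (0, -1): f_x = 2 ≠ 0.
  x = 1: f_y(1, y) = 3*y**2 + 6*y + 4; no integer root y with |y| ≤ 4.
  x = 2: f_y(2, y) = 3*y**2 + 8*y + 9; no integer root y with |y| ≤ 4.
  x = 3: f_y(3, y) = 3*y**2 + 10*y + 16; no integer root y with |y| ≤ 4.
  x = 4: f_y(4, y) = 3*y**2 + 12*y + 25; no integer root y with |y| ≤ 4.
Only singular point on the grid: (-1, 0).
Classify: substitute x = -1 + u, y = 0 + v and expand: f = u**3 + u**2*v + u*v**2 + v**3 + v**2.
No constant or linear terms (consistent with a singular point). Quadratic part: v**2. Cubic part: u**3 + u**2*v + u*v**2 + v**3.
The quadratic part v**2 is a perfect square, so there is a single (double) tangent line v = 0, i.e. y = 0. Restricting the cubic part to that line (v = 0) leaves u**3 ≠ 0, so f is not divisible by v and the branch is v² ≈ -u**3 to lowest order — this is a cusp.
Classification: cusp.


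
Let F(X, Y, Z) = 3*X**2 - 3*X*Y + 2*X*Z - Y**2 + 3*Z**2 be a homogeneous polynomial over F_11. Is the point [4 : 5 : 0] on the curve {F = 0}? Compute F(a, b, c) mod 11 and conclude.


F(4,5,0) ≡ 7 (mod 11); P is NOT on the curve.

Evaluate F(4, 5, 0) term-by-term (mod 11).
  3*X**2 ↦ 3·16·1·1 = 48
  -3*X*Y ↦ -3·4·5·1 = -60
  2*X*Z ↦ 2·4·1·0 = 0
  -Y**2 ↦ -1·1·25·1 = -25
  3*Z**2 ↦ 3·1·1·0 = 0
Sum: F(4, 5, 0) = (48) + (-60) + (0) + (-25) + (0) = -37.
Reducing mod 11: -37 ≡ 7 (mod 11).
Since F(a, b, c) ≡ 7 ≠ 0 (mod 11), P does NOT lie on the curve.


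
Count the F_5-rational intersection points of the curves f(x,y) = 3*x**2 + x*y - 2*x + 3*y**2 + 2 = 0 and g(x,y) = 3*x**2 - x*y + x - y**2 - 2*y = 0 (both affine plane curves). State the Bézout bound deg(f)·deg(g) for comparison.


Common zeros: ∅; count = 0; Bézout bound = 4.

deg(f) = 2, deg(g) = 2, so Bézout bound = 4.
Scan x ∈ F_5. For each x, list the y ∈ F_5 with f(x, y) ≡ 0 and those with g(x, y) ≡ 0 (mod 5); the common zeros in that column are the intersection.
  x = 0: f ≡ 0 at y ∈ {1, 4}; g ≡ 0 at y ∈ {0, 3}; common: ∅.
  x = 1: f ≡ 0 at y ∈ {4}; g ≡ 0 at y ∈ {1}; common: ∅.
  x = 2: f ≡ 0 at y ∈ {0, 1}; g ≡ 0 at y ∈ ∅; common: ∅.
  x = 3: f ≡ 0 at y ∈ ∅; g ≡ 0 at y ∈ {0}; common: ∅.
  x = 4: f ≡ 0 at y ∈ ∅; g ≡ 0 at y ∈ {1, 3}; common: ∅.
Collecting: common zeros = ∅, so the count is 0.
Comparison with the Bézout bound: 0 ≤ 4 = deg(f)·deg(g), as expected for curves with no common component (the affine F_5-count falls short of the bound because intersections may lie at infinity, over extension fields, or carry multiplicity).


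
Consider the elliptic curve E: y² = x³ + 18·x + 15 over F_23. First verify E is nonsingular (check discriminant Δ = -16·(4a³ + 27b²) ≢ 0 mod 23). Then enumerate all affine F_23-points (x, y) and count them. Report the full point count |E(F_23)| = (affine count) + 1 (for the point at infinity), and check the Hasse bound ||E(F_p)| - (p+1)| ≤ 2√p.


Affine points = {(2, 6), (2, 17), (3, 2), (3, 21), (4, 6), (4, 17), (5, 0), (7, 1), (7, 22), (8, 2), (8, 21), (9, 3), (9, 20), (11, 7), (11, 16), (12, 2), (12, 21), (13, 10), (13, 13), (15, 7), (15, 16), (16, 11), (16, 12), (17, 6), (17, 17), (20, 7), (20, 16)}; affine count = 27; |E(F_23)| = 28.

Discriminant check: Δ ∝ 4a³ + 27b² = 4·18³ + 27·15² = 4·5832 + 27·225 ≡ 9 (mod 23). Nonzero ⇒ E is nonsingular.
For each x ∈ F_23, compute rhs = x³ + 18·x + 15 mod 23, then count y ∈ F_23 with y² ≡ rhs.
  x = 0: rhs = 15, matching y values: none (0 points).
  x = 1: rhs = 11, matching y values: none (0 points).
  x = 2: rhs = 13, matching y values: 6, 17 (2 points).
  x = 3: rhs = 4, matching y values: 2, 21 (2 points).
  x = 4: rhs = 13, matching y values: 6, 17 (2 points).
  x = 5: rhs = 0, matching y values: 0 (1 points).
  x = 6: rhs = 17, matching y values: none (0 points).
  x = 7: rhs = 1, matching y values: 1, 22 (2 points).
  x = 8: rhs = 4, matching y values: 2, 21 (2 points).
  x = 9: rhs = 9, matching y values: 3, 20 (2 points).
  x = 10: rhs = 22, matching y values: none (0 points).
  x = 11: rhs = 3, matching y values: 7, 16 (2 points).
  x = 12: rhs = 4, matching y values: 2, 21 (2 points).
  x = 13: rhs = 8, matching y values: 10, 13 (2 points).
  x = 14: rhs = 21, matching y values: none (0 points).
  x = 15: rhs = 3, matching y values: 7, 16 (2 points).
  x = 16: rhs = 6, matching y values: 11, 12 (2 points).
  x = 17: rhs = 13, matching y values: 6, 17 (2 points).
  x = 18: rhs = 7, matching y values: none (0 points).
  x = 19: rhs = 17, matching y values: none (0 points).
  x = 20: rhs = 3, matching y values: 7, 16 (2 points).
  x = 21: rhs = 17, matching y values: none (0 points).
  x = 22: rhs = 19, matching y values: none (0 points).
Total affine count: 27.
Full point count |E(F_23)| = 27 + 1 = 28.
Hasse bound: |28 − (23+1)| = |4| = 4 ≤ 2√23 ≈ 9.5917 ✓.


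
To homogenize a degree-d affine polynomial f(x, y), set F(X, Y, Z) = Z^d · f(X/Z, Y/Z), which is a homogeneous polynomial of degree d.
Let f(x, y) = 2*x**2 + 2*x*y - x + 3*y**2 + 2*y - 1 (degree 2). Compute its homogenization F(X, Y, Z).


F(X, Y, Z) = 2*X**2 + 2*X*Y - X*Z + 3*Y**2 + 2*Y*Z - Z**2

deg(f) = 2.
Substitute x = X/Z, y = Y/Z into f, then multiply by Z^2.
  monomial 2·x^2·y^0 ↦ 2·X^2·Y^0·Z^0.
  monomial 2·x^1·y^1 ↦ 2·X^1·Y^1·Z^0.
  monomial -1·x^1·y^0 ↦ -1·X^1·Y^0·Z^1.
  monomial 3·x^0·y^2 ↦ 3·X^0·Y^2·Z^0.
  monomial 2·x^0·y^1 ↦ 2·X^0·Y^1·Z^1.
  monomial -1·x^0·y^0 ↦ -1·X^0·Y^0·Z^2.
Collecting: F(X, Y, Z) = 2*X**2 + 2*X*Y - X*Z + 3*Y**2 + 2*Y*Z - Z**2.


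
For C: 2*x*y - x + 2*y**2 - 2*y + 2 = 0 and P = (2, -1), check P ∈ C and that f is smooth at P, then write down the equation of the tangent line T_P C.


Tangent line at P: -3*x - 2*y + 4 = 0.

Step 1: f(2, -1) = 0, so P lies on C.
Step 2: partial derivatives
  f_x(x, y) = 2*y - 1, f_y(x, y) = 2*x + 4*y - 2.
  f_x(P) = -3, f_y(P) = -2 (gradient nonzero, so P is smooth).
Step 3: tangent line at P: -3·(x − 2) + -2·(y − -1) = 0.
Expanding: -3*x - 2*y + 4 = 0.


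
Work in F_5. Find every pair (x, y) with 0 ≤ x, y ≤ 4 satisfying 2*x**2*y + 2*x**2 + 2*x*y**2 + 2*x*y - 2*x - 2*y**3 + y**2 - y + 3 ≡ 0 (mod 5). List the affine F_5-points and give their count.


Affine F_5-points: {(0, 3), (1, 2), (1, 3), (1, 4), (3, 0), (4, 2)}; count = 6.

For each of the 25 pairs (x, y) ∈ F_5², evaluate f(x, y) mod 5. Record the zeros.
  x = 0: [0↦3, 1↦1, 2↦4, 3↦0, 4↦2]  zeros at y ∈ {3}
  x = 1: [0↦3, 1↦2, 2↦0, 3↦0, 4↦0]  zeros at y ∈ {2, 3, 4}
  x = 2: [0↦2, 1↦1, 2↦3, 3↦1, 4↦3]  zeros at y ∈ ∅
  x = 3: [0↦0, 1↦3, 2↦3, 3↦3, 4↦1]  zeros at y ∈ {0}
  x = 4: [0↦2, 1↦3, 2↦0, 3↦1, 4↦4]  zeros at y ∈ {2}
Collecting zeros: affine points = {(0, 3), (1, 2), (1, 3), (1, 4), (3, 0), (4, 2)}.
Total count |C(F_5)_aff| = 6.


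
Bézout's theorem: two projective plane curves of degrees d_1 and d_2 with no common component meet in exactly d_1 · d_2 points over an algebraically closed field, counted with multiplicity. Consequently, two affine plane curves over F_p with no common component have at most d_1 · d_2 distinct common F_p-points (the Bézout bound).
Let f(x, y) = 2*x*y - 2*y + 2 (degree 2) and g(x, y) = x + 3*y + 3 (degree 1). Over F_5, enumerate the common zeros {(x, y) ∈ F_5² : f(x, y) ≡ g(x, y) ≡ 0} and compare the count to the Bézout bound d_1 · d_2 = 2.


Common zeros: ∅; count = 0; Bézout bound = 2.

deg(f) = 2, deg(g) = 1, so Bézout bound = 2.
Scan x ∈ F_5. For each x, list the y ∈ F_5 with f(x, y) ≡ 0 and those with g(x, y) ≡ 0 (mod 5); the common zeros in that column are the intersection.
  x = 0: f ≡ 0 at y ∈ {1}; g ≡ 0 at y ∈ {4}; common: ∅.
  x = 1: f ≡ 0 at y ∈ ∅; g ≡ 0 at y ∈ {2}; common: ∅.
  x = 2: f ≡ 0 at y ∈ {4}; g ≡ 0 at y ∈ {0}; common: ∅.
  x = 3: f ≡ 0 at y ∈ {2}; g ≡ 0 at y ∈ {3}; common: ∅.
  x = 4: f ≡ 0 at y ∈ {3}; g ≡ 0 at y ∈ {1}; common: ∅.
Collecting: common zeros = ∅, so the count is 0.
Comparison with the Bézout bound: 0 ≤ 2 = deg(f)·deg(g), as expected for curves with no common component (the affine F_5-count falls short of the bound because intersections may lie at infinity, over extension fields, or carry multiplicity).


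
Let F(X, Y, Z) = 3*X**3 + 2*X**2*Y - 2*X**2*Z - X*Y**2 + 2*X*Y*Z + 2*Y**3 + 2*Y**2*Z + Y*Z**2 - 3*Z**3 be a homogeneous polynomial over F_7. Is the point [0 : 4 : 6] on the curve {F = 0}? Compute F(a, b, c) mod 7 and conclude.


F(0,4,6) ≡ 5 (mod 7); P is NOT on the curve.

Evaluate F(0, 4, 6) term-by-term (mod 7).
  3*X**3 ↦ 3·0·1·1 = 0
  2*X**2*Y ↦ 2·0·4·1 = 0
  -2*X**2*Z ↦ -2·0·1·6 = 0
  -X*Y**2 ↦ -1·0·16·1 = 0
  2*X*Y*Z ↦ 2·0·4·6 = 0
  2*Y**3 ↦ 2·1·64·1 = 128
  2*Y**2*Z ↦ 2·1·16·6 = 192
  Y*Z**2 ↦ 1·1·4·36 = 144
  -3*Z**3 ↦ -3·1·1·216 = -648
Sum: F(0, 4, 6) = (0) + (0) + (0) + (0) + (0) + (128) + (192) + (144) + (-648) = -184.
Reducing mod 7: -184 ≡ 5 (mod 7).
Since F(a, b, c) ≡ 5 ≠ 0 (mod 7), P does NOT lie on the curve.


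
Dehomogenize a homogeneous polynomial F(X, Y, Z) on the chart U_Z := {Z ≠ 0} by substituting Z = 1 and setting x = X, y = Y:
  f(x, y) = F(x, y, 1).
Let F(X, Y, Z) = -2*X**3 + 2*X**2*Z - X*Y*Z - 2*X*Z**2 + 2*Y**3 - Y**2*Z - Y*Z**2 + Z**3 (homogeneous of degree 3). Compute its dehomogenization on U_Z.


f(x, y) = -2*x**3 + 2*x**2 - x*y - 2*x + 2*y**3 - y**2 - y + 1

On U_Z we set Z = 1. Each monomial c·X^i·Y^j·Z^k in F becomes c·x^i·y^j·1^k = c·x^i·y^j.
Substituting Z = 1: F(X, Y, 1) = -2*x**3 + 2*x**2 - x*y - 2*x + 2*y**3 - y**2 - y + 1.
Note: deg(f) ≤ deg(F) = 3; strict inequality happens when F is divisible by Z (lost terms).


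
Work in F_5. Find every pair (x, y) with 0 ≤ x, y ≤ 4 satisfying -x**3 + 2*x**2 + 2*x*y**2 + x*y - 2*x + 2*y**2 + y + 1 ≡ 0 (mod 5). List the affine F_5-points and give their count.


Affine F_5-points: {(1, 0), (1, 2), (2, 3), (2, 4), (3, 3), (3, 4)}; count = 6.

For each of the 25 pairs (x, y) ∈ F_5², evaluate f(x, y) mod 5. Record the zeros.
  x = 0: [0↦1, 1↦4, 2↦1, 3↦2, 4↦2]  zeros at y ∈ ∅
  x = 1: [0↦0, 1↦1, 2↦0, 3↦2, 4↦2]  zeros at y ∈ {0, 2}
  x = 2: [0↦2, 1↦1, 2↦2, 3↦0, 4↦0]  zeros at y ∈ {3, 4}
  x = 3: [0↦1, 1↦3, 2↦1, 3↦0, 4↦0]  zeros at y ∈ {3, 4}
  x = 4: [0↦1, 1↦1, 2↦1, 3↦1, 4↦1]  zeros at y ∈ ∅
Collecting zeros: affine points = {(1, 0), (1, 2), (2, 3), (2, 4), (3, 3), (3, 4)}.
Total count |C(F_5)_aff| = 6.


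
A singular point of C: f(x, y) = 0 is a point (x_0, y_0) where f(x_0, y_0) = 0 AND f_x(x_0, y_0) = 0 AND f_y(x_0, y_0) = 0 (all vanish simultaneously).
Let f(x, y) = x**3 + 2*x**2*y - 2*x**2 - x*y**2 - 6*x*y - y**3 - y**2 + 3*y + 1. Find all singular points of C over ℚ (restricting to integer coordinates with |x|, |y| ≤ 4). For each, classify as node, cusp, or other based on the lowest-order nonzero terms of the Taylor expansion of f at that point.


Singular points: {(1, -1)}; classification: node.

Compute partial derivatives:
  f_x = 3*x**2 + 4*x*y - 4*x - y**2 - 6*y.
  f_y = 2*x**2 - 2*x*y - 6*x - 3*y**2 - 2*y + 3.
Scan x_0 ∈ {−4, ..., 4}. For each x_0, f_y(x_0, y) is a polynomial in y; find its integer roots y ∈ {−4, ..., 4}, then test f_x and f at those candidates.
  x = -4: f_y(-4, y) = -3*y**2 + 6*y + 59; no integer root y with |y| ≤ 4.
  x = -3: f_y(-3, y) = -3*y**2 + 4*y + 39; vanishes at y ∈ {-3}. (-3, -3): f_x = 84 ≠ 0.
  x = -2: f_y(-2, y) = -3*y**2 + 2*y + 23; no integer root y with |y| ≤ 4.
  x = -1: f_y(-1, y) = 11 - 3*y**2; no integer root y with |y| ≤ 4.
  x = 0: f_y(0, y) = -3*y**2 - 2*y + 3; no integer root y with |y| ≤ 4.
  x = 1: f_y(1, y) = -3*y**2 - 4*y - 1; vanishes at y ∈ {-1}. (1, -1): f_x = 0, f = 0 — SINGULAR.
  x = 2: f_y(2, y) = -3*y**2 - 6*y - 1; no integer root y with |y| ≤ 4.
  x = 3: f_y(3, y) = -3*y**2 - 8*y + 3; vanishes at y ∈ {-3}. (3, -3): f_x = -12 ≠ 0.
  x = 4: f_y(4, y) = -3*y**2 - 10*y + 11; no integer root y with |y| ≤ 4.
Only singular point on the grid: (1, -1).
Classify: substitute x = 1 + u, y = -1 + v and expand: f = u**3 + 2*u**2*v - u**2 - u*v**2 - v**3 + v**2.
No constant or linear terms (consistent with a singular point). Quadratic part: -u**2 + v**2. Cubic part: u**3 + 2*u**2*v - u*v**2 - v**3.
The quadratic part v**2 - u**2 = (v − u)(v + u) splits into two distinct linear factors, so there are two distinct tangent lines y − -1 = ±(x − 1) — this is a node (ordinary double point).
Classification: node.


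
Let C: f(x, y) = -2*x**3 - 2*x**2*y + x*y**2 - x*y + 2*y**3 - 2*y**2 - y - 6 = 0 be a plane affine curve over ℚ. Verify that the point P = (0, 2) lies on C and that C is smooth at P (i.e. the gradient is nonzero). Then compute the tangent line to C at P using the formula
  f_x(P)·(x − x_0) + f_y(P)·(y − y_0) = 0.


Tangent line at P: 2*x + 15*y - 30 = 0.

Step 1: f(0, 2) = 0, so P lies on C.
Step 2: partial derivatives
  f_x(x, y) = -6*x**2 - 4*x*y + y**2 - y, f_y(x, y) = -2*x**2 + 2*x*y - x + 6*y**2 - 4*y - 1.
  f_x(P) = 2, f_y(P) = 15 (gradient nonzero, so P is smooth).
Step 3: tangent line at P: 2·(x − 0) + 15·(y − 2) = 0.
Expanding: 2*x + 15*y - 30 = 0.


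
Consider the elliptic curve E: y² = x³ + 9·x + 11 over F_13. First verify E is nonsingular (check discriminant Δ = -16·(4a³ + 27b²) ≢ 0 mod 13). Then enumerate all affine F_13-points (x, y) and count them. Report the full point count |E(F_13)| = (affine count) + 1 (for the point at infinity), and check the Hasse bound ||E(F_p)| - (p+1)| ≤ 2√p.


Affine points = {(3, 0), (5, 5), (5, 8), (7, 1), (7, 12), (8, 6), (8, 7), (10, 3), (10, 10), (12, 1), (12, 12)}; affine count = 11; |E(F_13)| = 12.

Discriminant check: Δ ∝ 4a³ + 27b² = 4·9³ + 27·11² = 4·729 + 27·121 ≡ 8 (mod 13). Nonzero ⇒ E is nonsingular.
For each x ∈ F_13, compute rhs = x³ + 9·x + 11 mod 13, then count y ∈ F_13 with y² ≡ rhs.
  x = 0: rhs = 11, matching y values: none (0 points).
  x = 1: rhs = 8, matching y values: none (0 points).
  x = 2: rhs = 11, matching y values: none (0 points).
  x = 3: rhs = 0, matching y values: 0 (1 points).
  x = 4: rhs = 7, matching y values: none (0 points).
  x = 5: rhs = 12, matching y values: 5, 8 (2 points).
  x = 6: rhs = 8, matching y values: none (0 points).
  x = 7: rhs = 1, matching y values: 1, 12 (2 points).
  x = 8: rhs = 10, matching y values: 6, 7 (2 points).
  x = 9: rhs = 2, matching y values: none (0 points).
  x = 10: rhs = 9, matching y values: 3, 10 (2 points).
  x = 11: rhs = 11, matching y values: none (0 points).
  x = 12: rhs = 1, matching y values: 1, 12 (2 points).
Total affine count: 11.
Full point count |E(F_13)| = 11 + 1 = 12.
Hasse bound: |12 − (13+1)| = |-2| = 2 ≤ 2√13 ≈ 7.2111 ✓.


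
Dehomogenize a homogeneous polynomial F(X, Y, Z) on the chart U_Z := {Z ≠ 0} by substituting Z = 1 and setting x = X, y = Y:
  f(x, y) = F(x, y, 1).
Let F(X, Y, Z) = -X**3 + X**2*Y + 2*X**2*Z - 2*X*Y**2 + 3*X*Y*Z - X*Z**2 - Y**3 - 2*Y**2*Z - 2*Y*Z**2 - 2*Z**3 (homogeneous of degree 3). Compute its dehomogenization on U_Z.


f(x, y) = -x**3 + x**2*y + 2*x**2 - 2*x*y**2 + 3*x*y - x - y**3 - 2*y**2 - 2*y - 2

On U_Z we set Z = 1. Each monomial c·X^i·Y^j·Z^k in F becomes c·x^i·y^j·1^k = c·x^i·y^j.
Substituting Z = 1: F(X, Y, 1) = -x**3 + x**2*y + 2*x**2 - 2*x*y**2 + 3*x*y - x - y**3 - 2*y**2 - 2*y - 2.
Note: deg(f) ≤ deg(F) = 3; strict inequality happens when F is divisible by Z (lost terms).


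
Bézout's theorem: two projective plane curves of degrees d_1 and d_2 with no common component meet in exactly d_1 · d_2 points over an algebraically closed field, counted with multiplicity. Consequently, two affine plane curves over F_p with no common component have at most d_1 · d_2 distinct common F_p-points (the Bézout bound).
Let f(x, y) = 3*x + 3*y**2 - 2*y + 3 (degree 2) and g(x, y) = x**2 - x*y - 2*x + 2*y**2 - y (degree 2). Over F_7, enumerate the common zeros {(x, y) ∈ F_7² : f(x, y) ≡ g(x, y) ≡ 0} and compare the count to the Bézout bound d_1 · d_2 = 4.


Common zeros: {(6, 3)}; count = 1; Bézout bound = 4.

deg(f) = 2, deg(g) = 2, so Bézout bound = 4.
Scan x ∈ F_7. For each x, list the y ∈ F_7 with f(x, y) ≡ 0 and those with g(x, y) ≡ 0 (mod 7); the common zeros in that column are the intersection.
  x = 0: f ≡ 0 at y ∈ ∅; g ≡ 0 at y ∈ {0, 4}; common: ∅.
  x = 1: f ≡ 0 at y ∈ {1, 2}; g ≡ 0 at y ∈ ∅; common: ∅.
  x = 2: f ≡ 0 at y ∈ {4, 6}; g ≡ 0 at y ∈ {0, 5}; common: ∅.
  x = 3: f ≡ 0 at y ∈ {5}; g ≡ 0 at y ∈ ∅; common: ∅.
  x = 4: f ≡ 0 at y ∈ ∅; g ≡ 0 at y ∈ ∅; common: ∅.
  x = 5: f ≡ 0 at y ∈ ∅; g ≡ 0 at y ∈ {5}; common: ∅.
  x = 6: f ≡ 0 at y ∈ {0, 3}; g ≡ 0 at y ∈ {3, 4}; common: {3}.
Collecting: common zeros = {(6, 3)}, so the count is 1.
Comparison with the Bézout bound: 1 ≤ 4 = deg(f)·deg(g), as expected for curves with no common component (the affine F_7-count falls short of the bound because intersections may lie at infinity, over extension fields, or carry multiplicity).


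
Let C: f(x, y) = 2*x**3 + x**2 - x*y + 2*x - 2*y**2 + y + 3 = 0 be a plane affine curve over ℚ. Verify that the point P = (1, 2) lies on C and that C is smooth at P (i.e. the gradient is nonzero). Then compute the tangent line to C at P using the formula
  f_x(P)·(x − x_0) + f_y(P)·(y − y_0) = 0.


Tangent line at P: 8*x - 8*y + 8 = 0.

Step 1: f(1, 2) = 0, so P lies on C.
Step 2: partial derivatives
  f_x(x, y) = 6*x**2 + 2*x - y + 2, f_y(x, y) = -x - 4*y + 1.
  f_x(P) = 8, f_y(P) = -8 (gradient nonzero, so P is smooth).
Step 3: tangent line at P: 8·(x − 1) + -8·(y − 2) = 0.
Expanding: 8*x - 8*y + 8 = 0.


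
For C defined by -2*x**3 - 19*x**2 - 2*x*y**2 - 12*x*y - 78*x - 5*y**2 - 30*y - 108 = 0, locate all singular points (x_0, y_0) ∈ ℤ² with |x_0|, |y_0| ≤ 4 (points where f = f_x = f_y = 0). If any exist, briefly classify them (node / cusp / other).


Singular points: {(-3, -3)}; classification: node.

Compute partial derivatives:
  f_x = -6*x**2 - 38*x - 2*y**2 - 12*y - 78.
  f_y = -4*x*y - 12*x - 10*y - 30.
Scan x_0 ∈ {−4, ..., 4}. For each x_0, f_y(x_0, y) is a polynomial in y; find its integer roots y ∈ {−4, ..., 4}, then test f_x and f at those candidates.
  x = -4: f_y(-4, y) = 6*y + 18; vanishes at y ∈ {-3}. (-4, -3): f_x = -4 ≠ 0.
  x = -3: f_y(-3, y) = 2*y + 6; vanishes at y ∈ {-3}. (-3, -3): f_x = 0, f = 0 — SINGULAR.
  x = -2: f_y(-2, y) = -2*y - 6; vanishes at y ∈ {-3}. (-2, -3): f_x = -8 ≠ 0.
  x = -1: f_y(-1, y) = -6*y - 18; vanishes at y ∈ {-3}. (-1, -3): f_x = -28 ≠ 0.
  x = 0: f_y(0, y) = -10*y - 30; vanishes at y ∈ {-3}. (0, -3): f_x = -60 ≠ 0.
  x = 1: f_y(1, y) = -14*y - 42; vanishes at y ∈ {-3}. (1, -3): f_x = -104 ≠ 0.
  x = 2: f_y(2, y) = -18*y - 54; vanishes at y ∈ {-3}. (2, -3): f_x = -160 ≠ 0.
  x = 3: f_y(3, y) = -22*y - 66; vanishes at y ∈ {-3}. (3, -3): f_x = -228 ≠ 0.
  x = 4: f_y(4, y) = -26*y - 78; vanishes at y ∈ {-3}. (4, -3): f_x = -308 ≠ 0.
Only singular point on the grid: (-3, -3).
Classify: substitute x = -3 + u, y = -3 + v and expand: f = -2*u**3 - u**2 - 2*u*v**2 + v**2.
No constant or linear terms (consistent with a singular point). Quadratic part: -u**2 + v**2. Cubic part: -2*u**3 - 2*u*v**2.
The quadratic part v**2 - u**2 = (v − u)(v + u) splits into two distinct linear factors, so there are two distinct tangent lines y − -3 = ±(x − -3) — this is a node (ordinary double point).
Classification: node.


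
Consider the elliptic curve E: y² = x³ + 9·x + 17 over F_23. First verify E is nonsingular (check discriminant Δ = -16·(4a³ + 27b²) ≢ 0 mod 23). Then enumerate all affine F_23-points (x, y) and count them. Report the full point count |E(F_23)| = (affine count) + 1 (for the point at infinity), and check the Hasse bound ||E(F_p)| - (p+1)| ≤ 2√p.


Affine points = {(1, 2), (1, 21), (3, 5), (3, 18), (4, 5), (4, 18), (5, 7), (5, 16), (7, 3), (7, 20), (8, 7), (8, 16), (10, 7), (10, 16), (12, 6), (12, 17), (13, 10), (13, 13), (14, 9), (14, 14), (15, 10), (15, 13), (16, 5), (16, 18), (17, 0), (18, 10), (18, 13), (19, 3), (19, 20), (20, 3), (20, 20)}; affine count = 31; |E(F_23)| = 32.

Discriminant check: Δ ∝ 4a³ + 27b² = 4·9³ + 27·17² = 4·729 + 27·289 ≡ 1 (mod 23). Nonzero ⇒ E is nonsingular.
For each x ∈ F_23, compute rhs = x³ + 9·x + 17 mod 23, then count y ∈ F_23 with y² ≡ rhs.
  x = 0: rhs = 17, matching y values: none (0 points).
  x = 1: rhs = 4, matching y values: 2, 21 (2 points).
  x = 2: rhs = 20, matching y values: none (0 points).
  x = 3: rhs = 2, matching y values: 5, 18 (2 points).
  x = 4: rhs = 2, matching y values: 5, 18 (2 points).
  x = 5: rhs = 3, matching y values: 7, 16 (2 points).
  x = 6: rhs = 11, matching y values: none (0 points).
  x = 7: rhs = 9, matching y values: 3, 20 (2 points).
  x = 8: rhs = 3, matching y values: 7, 16 (2 points).
  x = 9: rhs = 22, matching y values: none (0 points).
  x = 10: rhs = 3, matching y values: 7, 16 (2 points).
  x = 11: rhs = 21, matching y values: none (0 points).
  x = 12: rhs = 13, matching y values: 6, 17 (2 points).
  x = 13: rhs = 8, matching y values: 10, 13 (2 points).
  x = 14: rhs = 12, matching y values: 9, 14 (2 points).
  x = 15: rhs = 8, matching y values: 10, 13 (2 points).
  x = 16: rhs = 2, matching y values: 5, 18 (2 points).
  x = 17: rhs = 0, matching y values: 0 (1 points).
  x = 18: rhs = 8, matching y values: 10, 13 (2 points).
  x = 19: rhs = 9, matching y values: 3, 20 (2 points).
  x = 20: rhs = 9, matching y values: 3, 20 (2 points).
  x = 21: rhs = 14, matching y values: none (0 points).
  x = 22: rhs = 7, matching y values: none (0 points).
Total affine count: 31.
Full point count |E(F_23)| = 31 + 1 = 32.
Hasse bound: |32 − (23+1)| = |8| = 8 ≤ 2√23 ≈ 9.5917 ✓.


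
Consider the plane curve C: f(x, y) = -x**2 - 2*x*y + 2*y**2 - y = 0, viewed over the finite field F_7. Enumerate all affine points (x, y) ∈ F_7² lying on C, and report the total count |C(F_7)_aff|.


Affine F_7-points: {(0, 0), (0, 4), (2, 1), (2, 5), (3, 1), (3, 6), (6, 4), (6, 6)}; count = 8.

For each of the 49 pairs (x, y) ∈ F_7², evaluate f(x, y) mod 7. Record the zeros.
  x = 0: [0↦0, 1↦1, 2↦6, 3↦1, 4↦0, 5↦3, 6↦3]  zeros at y ∈ {0, 4}
  x = 1: [0↦6, 1↦5, 2↦1, 3↦1, 4↦5, 5↦6, 6↦4]  zeros at y ∈ ∅
  x = 2: [0↦3, 1↦0, 2↦1, 3↦6, 4↦1, 5↦0, 6↦3]  zeros at y ∈ {1, 5}
  x = 3: [0↦5, 1↦0, 2↦6, 3↦2, 4↦2, 5↦6, 6↦0]  zeros at y ∈ {1, 6}
  x = 4: [0↦5, 1↦5, 2↦2, 3↦3, 4↦1, 5↦3, 6↦2]  zeros at y ∈ ∅
  x = 5: [0↦3, 1↦1, 2↦3, 3↦2, 4↦5, 5↦5, 6↦2]  zeros at y ∈ ∅
  x = 6: [0↦6, 1↦2, 2↦2, 3↦6, 4↦0, 5↦5, 6↦0]  zeros at y ∈ {4, 6}
Collecting zeros: affine points = {(0, 0), (0, 4), (2, 1), (2, 5), (3, 1), (3, 6), (6, 4), (6, 6)}.
Total count |C(F_7)_aff| = 8.


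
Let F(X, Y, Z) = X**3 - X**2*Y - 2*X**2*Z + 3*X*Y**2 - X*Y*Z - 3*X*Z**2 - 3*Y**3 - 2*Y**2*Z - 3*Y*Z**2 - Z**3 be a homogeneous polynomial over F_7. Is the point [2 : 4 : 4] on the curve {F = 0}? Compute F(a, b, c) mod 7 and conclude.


F(2,4,4) ≡ 3 (mod 7); P is NOT on the curve.

Evaluate F(2, 4, 4) term-by-term (mod 7).
  X**3 ↦ 1·8·1·1 = 8
  -X**2*Y ↦ -1·4·4·1 = -16
  -2*X**2*Z ↦ -2·4·1·4 = -32
  3*X*Y**2 ↦ 3·2·16·1 = 96
  -X*Y*Z ↦ -1·2·4·4 = -32
  -3*X*Z**2 ↦ -3·2·1·16 = -96
  -3*Y**3 ↦ -3·1·64·1 = -192
  -2*Y**2*Z ↦ -2·1·16·4 = -128
  -3*Y*Z**2 ↦ -3·1·4·16 = -192
  -Z**3 ↦ -1·1·1·64 = -64
Sum: F(2, 4, 4) = (8) + (-16) + (-32) + (96) + (-32) + (-96) + (-192) + (-128) + (-192) + (-64) = -648.
Reducing mod 7: -648 ≡ 3 (mod 7).
Since F(a, b, c) ≡ 3 ≠ 0 (mod 7), P does NOT lie on the curve.


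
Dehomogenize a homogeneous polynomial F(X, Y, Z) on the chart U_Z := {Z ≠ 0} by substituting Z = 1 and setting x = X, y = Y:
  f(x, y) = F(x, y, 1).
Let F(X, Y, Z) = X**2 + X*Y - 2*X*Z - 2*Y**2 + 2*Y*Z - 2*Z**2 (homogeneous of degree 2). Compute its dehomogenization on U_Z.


f(x, y) = x**2 + x*y - 2*x - 2*y**2 + 2*y - 2

On U_Z we set Z = 1. Each monomial c·X^i·Y^j·Z^k in F becomes c·x^i·y^j·1^k = c·x^i·y^j.
Substituting Z = 1: F(X, Y, 1) = x**2 + x*y - 2*x - 2*y**2 + 2*y - 2.
Note: deg(f) ≤ deg(F) = 2; strict inequality happens when F is divisible by Z (lost terms).


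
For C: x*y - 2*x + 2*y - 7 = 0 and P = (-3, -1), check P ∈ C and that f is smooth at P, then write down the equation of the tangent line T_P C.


Tangent line at P: -3*x - y - 10 = 0.

Step 1: f(-3, -1) = 0, so P lies on C.
Step 2: partial derivatives
  f_x(x, y) = y - 2, f_y(x, y) = x + 2.
  f_x(P) = -3, f_y(P) = -1 (gradient nonzero, so P is smooth).
Step 3: tangent line at P: -3·(x − -3) + -1·(y − -1) = 0.
Expanding: -3*x - y - 10 = 0.


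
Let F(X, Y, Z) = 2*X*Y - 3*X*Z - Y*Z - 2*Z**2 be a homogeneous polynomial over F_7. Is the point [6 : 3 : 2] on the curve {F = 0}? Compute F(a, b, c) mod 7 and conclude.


F(6,3,2) ≡ 0 (mod 7); P is on the curve.

Evaluate F(6, 3, 2) term-by-term (mod 7).
  2*X*Y ↦ 2·6·3·1 = 36
  -3*X*Z ↦ -3·6·1·2 = -36
  -Y*Z ↦ -1·1·3·2 = -6
  -2*Z**2 ↦ -2·1·1·4 = -8
Sum: F(6, 3, 2) = (36) + (-36) + (-6) + (-8) = -14.
Reducing mod 7: -14 ≡ 0 (mod 7).
Since F(a, b, c) ≡ 0 (mod 7), P lies on the curve.


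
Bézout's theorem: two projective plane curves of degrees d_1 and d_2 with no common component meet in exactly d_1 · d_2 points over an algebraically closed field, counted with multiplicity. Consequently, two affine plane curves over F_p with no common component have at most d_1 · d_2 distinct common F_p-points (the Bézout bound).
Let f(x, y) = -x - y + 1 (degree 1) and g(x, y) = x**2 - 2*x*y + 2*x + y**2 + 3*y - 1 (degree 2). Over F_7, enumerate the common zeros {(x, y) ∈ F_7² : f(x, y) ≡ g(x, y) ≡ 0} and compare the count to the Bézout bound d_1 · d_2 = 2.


Common zeros: ∅; count = 0; Bézout bound = 2.

deg(f) = 1, deg(g) = 2, so Bézout bound = 2.
Scan x ∈ F_7. For each x, list the y ∈ F_7 with f(x, y) ≡ 0 and those with g(x, y) ≡ 0 (mod 7); the common zeros in that column are the intersection.
  x = 0: f ≡ 0 at y ∈ {1}; g ≡ 0 at y ∈ ∅; common: ∅.
  x = 1: f ≡ 0 at y ∈ {0}; g ≡ 0 at y ∈ {3}; common: ∅.
  x = 2: f ≡ 0 at y ∈ {6}; g ≡ 0 at y ∈ {0, 1}; common: ∅.
  x = 3: f ≡ 0 at y ∈ {5}; g ≡ 0 at y ∈ {0, 3}; common: ∅.
  x = 4: f ≡ 0 at y ∈ {4}; g ≡ 0 at y ∈ ∅; common: ∅.
  x = 5: f ≡ 0 at y ∈ {3}; g ≡ 0 at y ∈ {1, 6}; common: ∅.
  x = 6: f ≡ 0 at y ∈ {2}; g ≡ 0 at y ∈ ∅; common: ∅.
Collecting: common zeros = ∅, so the count is 0.
Comparison with the Bézout bound: 0 ≤ 2 = deg(f)·deg(g), as expected for curves with no common component (the affine F_7-count falls short of the bound because intersections may lie at infinity, over extension fields, or carry multiplicity).


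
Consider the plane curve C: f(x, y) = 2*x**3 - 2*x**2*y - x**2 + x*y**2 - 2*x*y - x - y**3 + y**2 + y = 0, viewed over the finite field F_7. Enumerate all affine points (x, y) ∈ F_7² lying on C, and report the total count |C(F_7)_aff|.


Affine F_7-points: {(0, 0), (1, 0), (3, 0), (3, 5), (3, 6), (4, 2), (5, 3)}; count = 7.

For each of the 49 pairs (x, y) ∈ F_7², evaluate f(x, y) mod 7. Record the zeros.
  x = 0: [0↦0, 1↦1, 2↦5, 3↦6, 4↦5, 5↦3, 6↦1]  zeros at y ∈ {0}
  x = 1: [0↦0, 1↦5, 2↦1, 3↦3, 4↦5, 5↦1, 6↦6]  zeros at y ∈ {0}
  x = 2: [0↦3, 1↦1, 2↦6, 3↦5, 4↦6, 5↦3, 6↦4]  zeros at y ∈ ∅
  x = 3: [0↦0, 1↦1, 2↦4, 3↦3, 4↦6, 5↦0, 6↦0]  zeros at y ∈ {0, 5, 6}
  x = 4: [0↦3, 1↦3, 2↦0, 3↦2, 4↦3, 5↦4, 6↦6]  zeros at y ∈ {2}
  x = 5: [0↦3, 1↦5, 2↦6, 3↦0, 4↦2, 5↦6, 6↦6]  zeros at y ∈ {3}
  x = 6: [0↦5, 1↦5, 2↦6, 3↦2, 4↦1, 5↦4, 6↦5]  zeros at y ∈ ∅
Collecting zeros: affine points = {(0, 0), (1, 0), (3, 0), (3, 5), (3, 6), (4, 2), (5, 3)}.
Total count |C(F_7)_aff| = 7.
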